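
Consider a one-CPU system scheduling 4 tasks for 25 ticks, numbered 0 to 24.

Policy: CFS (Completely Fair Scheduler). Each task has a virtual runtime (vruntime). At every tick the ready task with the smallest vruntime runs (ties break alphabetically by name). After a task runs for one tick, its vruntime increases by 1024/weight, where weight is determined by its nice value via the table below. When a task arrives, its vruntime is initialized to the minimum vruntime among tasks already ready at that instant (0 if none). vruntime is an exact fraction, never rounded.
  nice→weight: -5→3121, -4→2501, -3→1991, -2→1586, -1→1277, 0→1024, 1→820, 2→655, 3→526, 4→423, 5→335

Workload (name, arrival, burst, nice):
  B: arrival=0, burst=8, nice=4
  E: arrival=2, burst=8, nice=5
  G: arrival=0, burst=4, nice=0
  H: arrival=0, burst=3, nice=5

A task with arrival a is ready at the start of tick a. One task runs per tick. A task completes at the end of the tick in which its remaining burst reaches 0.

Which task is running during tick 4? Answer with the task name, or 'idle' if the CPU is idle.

running at tick 4 = G

t=0: vr[B=0 G=0 H=0] → run B
t=1: vr[B=1024/423 G=0 H=0] → run G
t=2: vr[B=1024/423 E=0 G=1 H=0] → run E
t=3: vr[B=1024/423 E=1024/335 G=1 H=0] → run H
t=4: vr[B=1024/423 E=1024/335 G=1 H=1024/335] → run G
t=5: vr[B=1024/423 E=1024/335 G=2 H=1024/335] → run G
t=6: vr[B=1024/423 E=1024/335 G=3 H=1024/335] → run B
t=7: vr[B=2048/423 E=1024/335 G=3 H=1024/335] → run G
t=8: vr[B=2048/423 E=1024/335 H=1024/335] → run E
t=9: vr[B=2048/423 E=2048/335 H=1024/335] → run H
t=10: vr[B=2048/423 E=2048/335 H=2048/335] → run B
t=11: vr[B=1024/141 E=2048/335 H=2048/335] → run E
t=12: vr[B=1024/141 E=3072/335 H=2048/335] → run H
t=13: vr[B=1024/141 E=3072/335] → run B
t=14: vr[B=4096/423 E=3072/335] → run E
t=15: vr[B=4096/423 E=4096/335] → run B
t=16: vr[B=5120/423 E=4096/335] → run B
t=17: vr[B=2048/141 E=4096/335] → run E
t=18: vr[B=2048/141 E=1024/67] → run B
t=19: vr[B=7168/423 E=1024/67] → run E
t=20: vr[B=7168/423 E=6144/335] → run B
t=21: vr[E=6144/335] → run E
t=22: vr[E=7168/335] → run E
t=23: (idle)
t=24: (idle)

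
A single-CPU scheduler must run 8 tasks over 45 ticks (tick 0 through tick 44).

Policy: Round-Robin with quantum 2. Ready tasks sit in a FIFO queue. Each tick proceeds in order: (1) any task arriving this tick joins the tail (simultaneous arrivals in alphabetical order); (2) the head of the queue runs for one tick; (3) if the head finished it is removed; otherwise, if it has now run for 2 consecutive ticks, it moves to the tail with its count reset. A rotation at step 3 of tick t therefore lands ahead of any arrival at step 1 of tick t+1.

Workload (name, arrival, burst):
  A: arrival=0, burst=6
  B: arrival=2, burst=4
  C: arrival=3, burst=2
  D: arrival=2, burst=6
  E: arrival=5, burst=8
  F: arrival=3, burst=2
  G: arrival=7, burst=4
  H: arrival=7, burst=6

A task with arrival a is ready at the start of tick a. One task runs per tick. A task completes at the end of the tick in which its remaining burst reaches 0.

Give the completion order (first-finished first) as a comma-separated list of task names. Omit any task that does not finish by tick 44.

t=0: queue=[A] q_used=0 → run A
t=1: queue=[A] q_used=1 → run A
t=2: queue=[A,B,D] q_used=0 → run A
t=3: queue=[A,B,D,C,F] q_used=1 → run A
t=4: queue=[B,D,C,F,A] q_used=0 → run B
t=5: queue=[B,D,C,F,A,E] q_used=1 → run B
t=6: queue=[D,C,F,A,E,B] q_used=0 → run D
t=7: queue=[D,C,F,A,E,B,G,H] q_used=1 → run D
t=8: queue=[C,F,A,E,B,G,H,D] q_used=0 → run C
t=9: queue=[C,F,A,E,B,G,H,D] q_used=1 → run C
t=10: queue=[F,A,E,B,G,H,D] q_used=0 → run F
t=11: queue=[F,A,E,B,G,H,D] q_used=1 → run F
t=12: queue=[A,E,B,G,H,D] q_used=0 → run A
t=13: queue=[A,E,B,G,H,D] q_used=1 → run A
t=14: queue=[E,B,G,H,D] q_used=0 → run E
t=15: queue=[E,B,G,H,D] q_used=1 → run E
t=16: queue=[B,G,H,D,E] q_used=0 → run B
t=17: queue=[B,G,H,D,E] q_used=1 → run B
t=18: queue=[G,H,D,E] q_used=0 → run G
t=19: queue=[G,H,D,E] q_used=1 → run G
t=20: queue=[H,D,E,G] q_used=0 → run H
t=21: queue=[H,D,E,G] q_used=1 → run H
t=22: queue=[D,E,G,H] q_used=0 → run D
t=23: queue=[D,E,G,H] q_used=1 → run D
t=24: queue=[E,G,H,D] q_used=0 → run E
t=25: queue=[E,G,H,D] q_used=1 → run E
t=26: queue=[G,H,D,E] q_used=0 → run G
t=27: queue=[G,H,D,E] q_used=1 → run G
t=28: queue=[H,D,E] q_used=0 → run H
t=29: queue=[H,D,E] q_used=1 → run H
t=30: queue=[D,E,H] q_used=0 → run D
t=31: queue=[D,E,H] q_used=1 → run D
t=32: queue=[E,H] q_used=0 → run E
t=33: queue=[E,H] q_used=1 → run E
t=34: queue=[H,E] q_used=0 → run H
t=35: queue=[H,E] q_used=1 → run H
t=36: queue=[E] q_used=0 → run E
t=37: queue=[E] q_used=1 → run E
t=38: (idle)
t=39: (idle)
t=40: (idle)
t=41: (idle)
t=42: (idle)
t=43: (idle)
t=44: (idle)

completion order = C, F, A, B, G, D, H, E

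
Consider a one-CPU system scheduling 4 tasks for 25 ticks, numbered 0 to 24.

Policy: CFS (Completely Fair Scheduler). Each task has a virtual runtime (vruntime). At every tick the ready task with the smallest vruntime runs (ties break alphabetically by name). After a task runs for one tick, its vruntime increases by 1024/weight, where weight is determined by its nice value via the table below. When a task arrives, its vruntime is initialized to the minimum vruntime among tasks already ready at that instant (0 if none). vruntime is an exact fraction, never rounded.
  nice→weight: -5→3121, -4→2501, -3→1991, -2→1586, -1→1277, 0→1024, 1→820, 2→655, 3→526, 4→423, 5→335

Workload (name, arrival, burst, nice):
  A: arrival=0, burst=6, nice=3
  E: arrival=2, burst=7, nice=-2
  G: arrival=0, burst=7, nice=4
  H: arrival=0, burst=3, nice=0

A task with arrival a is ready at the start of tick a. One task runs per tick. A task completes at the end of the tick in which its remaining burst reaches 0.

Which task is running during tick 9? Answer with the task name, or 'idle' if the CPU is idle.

t=0: vr[A=0 G=0 H=0] → run A
t=1: vr[A=512/263 G=0 H=0] → run G
t=2: vr[A=512/263 E=0 G=1024/423 H=0] → run E
t=3: vr[A=512/263 E=512/793 G=1024/423 H=0] → run H
t=4: vr[A=512/263 E=512/793 G=1024/423 H=1] → run E
t=5: vr[A=512/263 E=1024/793 G=1024/423 H=1] → run H
t=6: vr[A=512/263 E=1024/793 G=1024/423 H=2] → run E
t=7: vr[A=512/263 E=1536/793 G=1024/423 H=2] → run E
t=8: vr[A=512/263 E=2048/793 G=1024/423 H=2] → run A
t=9: vr[A=1024/263 E=2048/793 G=1024/423 H=2] → run H
t=10: vr[A=1024/263 E=2048/793 G=1024/423] → run G
t=11: vr[A=1024/263 E=2048/793 G=2048/423] → run E
t=12: vr[A=1024/263 E=2560/793 G=2048/423] → run E
t=13: vr[A=1024/263 E=3072/793 G=2048/423] → run E
t=14: vr[A=1024/263 G=2048/423] → run A
t=15: vr[A=1536/263 G=2048/423] → run G
t=16: vr[A=1536/263 G=1024/141] → run A
t=17: vr[A=2048/263 G=1024/141] → run G
t=18: vr[A=2048/263 G=4096/423] → run A
t=19: vr[A=2560/263 G=4096/423] → run G
t=20: vr[A=2560/263 G=5120/423] → run A
t=21: vr[G=5120/423] → run G
t=22: vr[G=2048/141] → run G
t=23: (idle)
t=24: (idle)

running at tick 9 = H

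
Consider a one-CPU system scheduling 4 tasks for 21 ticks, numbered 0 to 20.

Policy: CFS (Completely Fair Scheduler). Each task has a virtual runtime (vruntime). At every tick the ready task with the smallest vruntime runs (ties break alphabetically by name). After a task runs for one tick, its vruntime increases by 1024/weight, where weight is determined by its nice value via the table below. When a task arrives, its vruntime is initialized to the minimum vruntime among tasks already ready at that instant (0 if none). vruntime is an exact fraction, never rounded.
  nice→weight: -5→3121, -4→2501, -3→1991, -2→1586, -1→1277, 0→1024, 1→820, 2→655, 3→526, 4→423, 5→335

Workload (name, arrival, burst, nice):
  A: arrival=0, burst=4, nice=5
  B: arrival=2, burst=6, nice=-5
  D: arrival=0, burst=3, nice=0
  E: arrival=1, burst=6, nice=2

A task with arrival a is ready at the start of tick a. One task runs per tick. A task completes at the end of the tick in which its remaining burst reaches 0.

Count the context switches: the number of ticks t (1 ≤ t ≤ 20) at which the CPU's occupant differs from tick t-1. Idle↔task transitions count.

context switches = 15

t=0: vr[A=0 D=0] → run A
t=1: vr[A=1024/335 D=0 E=0] → run D
t=2: vr[A=1024/335 B=0 D=1 E=0] → run B
t=3: vr[A=1024/335 B=1024/3121 D=1 E=0] → run E
t=4: vr[A=1024/335 B=1024/3121 D=1 E=1024/655] → run B
t=5: vr[A=1024/335 B=2048/3121 D=1 E=1024/655] → run B
t=6: vr[A=1024/335 B=3072/3121 D=1 E=1024/655] → run B
t=7: vr[A=1024/335 B=4096/3121 D=1 E=1024/655] → run D
t=8: vr[A=1024/335 B=4096/3121 D=2 E=1024/655] → run B
t=9: vr[A=1024/335 B=5120/3121 D=2 E=1024/655] → run E
t=10: vr[A=1024/335 B=5120/3121 D=2 E=2048/655] → run B
t=11: vr[A=1024/335 D=2 E=2048/655] → run D
t=12: vr[A=1024/335 E=2048/655] → run A
t=13: vr[A=2048/335 E=2048/655] → run E
t=14: vr[A=2048/335 E=3072/655] → run E
t=15: vr[A=2048/335 E=4096/655] → run A
t=16: vr[A=3072/335 E=4096/655] → run E
t=17: vr[A=3072/335 E=1024/131] → run E
t=18: vr[A=3072/335] → run A
t=19: (idle)
t=20: (idle)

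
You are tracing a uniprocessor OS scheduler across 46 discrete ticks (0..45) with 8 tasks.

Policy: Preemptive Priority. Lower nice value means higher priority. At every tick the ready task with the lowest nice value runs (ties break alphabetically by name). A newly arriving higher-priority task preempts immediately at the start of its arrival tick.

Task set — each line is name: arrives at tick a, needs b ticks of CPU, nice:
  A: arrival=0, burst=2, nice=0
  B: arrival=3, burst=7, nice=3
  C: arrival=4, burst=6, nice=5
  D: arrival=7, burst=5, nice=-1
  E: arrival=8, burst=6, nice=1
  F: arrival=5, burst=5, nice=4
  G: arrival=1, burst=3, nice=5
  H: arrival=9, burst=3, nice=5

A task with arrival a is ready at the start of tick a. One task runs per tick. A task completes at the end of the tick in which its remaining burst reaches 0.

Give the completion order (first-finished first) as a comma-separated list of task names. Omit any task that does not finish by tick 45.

t=0: ready={A} → run A
t=1: ready={A,G} → run A
t=2: ready={G} → run G
t=3: ready={B,G} → run B
t=4: ready={B,C,G} → run B
t=5: ready={B,C,F,G} → run B
t=6: ready={B,C,F,G} → run B
t=7: ready={B,C,D,F,G} → run D
t=8: ready={B,C,D,E,F,G} → run D
t=9: ready={B,C,D,E,F,G,H} → run D
t=10: ready={B,C,D,E,F,G,H} → run D
t=11: ready={B,C,D,E,F,G,H} → run D
t=12: ready={B,C,E,F,G,H} → run E
t=13: ready={B,C,E,F,G,H} → run E
t=14: ready={B,C,E,F,G,H} → run E
t=15: ready={B,C,E,F,G,H} → run E
t=16: ready={B,C,E,F,G,H} → run E
t=17: ready={B,C,E,F,G,H} → run E
t=18: ready={B,C,F,G,H} → run B
t=19: ready={B,C,F,G,H} → run B
t=20: ready={B,C,F,G,H} → run B
t=21: ready={C,F,G,H} → run F
t=22: ready={C,F,G,H} → run F
t=23: ready={C,F,G,H} → run F
t=24: ready={C,F,G,H} → run F
t=25: ready={C,F,G,H} → run F
t=26: ready={C,G,H} → run C
t=27: ready={C,G,H} → run C
t=28: ready={C,G,H} → run C
t=29: ready={C,G,H} → run C
t=30: ready={C,G,H} → run C
t=31: ready={C,G,H} → run C
t=32: ready={G,H} → run G
t=33: ready={G,H} → run G
t=34: ready={H} → run H
t=35: ready={H} → run H
t=36: ready={H} → run H
t=37: (idle)
t=38: (idle)
t=39: (idle)
t=40: (idle)
t=41: (idle)
t=42: (idle)
t=43: (idle)
t=44: (idle)
t=45: (idle)

completion order = A, D, E, B, F, C, G, H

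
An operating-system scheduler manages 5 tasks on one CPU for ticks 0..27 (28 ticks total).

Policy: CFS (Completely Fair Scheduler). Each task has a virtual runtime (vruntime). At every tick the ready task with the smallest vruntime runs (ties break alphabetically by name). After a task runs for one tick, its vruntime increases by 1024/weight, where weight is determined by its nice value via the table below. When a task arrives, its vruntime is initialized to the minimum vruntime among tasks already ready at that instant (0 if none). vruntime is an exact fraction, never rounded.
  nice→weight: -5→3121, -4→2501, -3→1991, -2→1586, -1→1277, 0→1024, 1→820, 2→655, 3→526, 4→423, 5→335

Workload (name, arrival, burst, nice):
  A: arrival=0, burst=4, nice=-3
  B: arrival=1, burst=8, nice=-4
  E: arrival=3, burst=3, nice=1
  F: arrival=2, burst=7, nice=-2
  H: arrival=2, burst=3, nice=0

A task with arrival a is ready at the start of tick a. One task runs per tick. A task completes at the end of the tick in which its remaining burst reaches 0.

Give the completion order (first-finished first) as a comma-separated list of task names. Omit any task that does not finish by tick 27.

completion order = A, H, E, B, F

t=0: vr[A=0] → run A
t=1: vr[A=1024/1991 B=1024/1991] → run A
t=2: vr[A=2048/1991 B=1024/1991 F=1024/1991 H=1024/1991] → run B
t=3: vr[A=2048/1991 B=4599808/4979491 E=1024/1991 F=1024/1991 H=1024/1991] → run E
t=4: vr[A=2048/1991 B=4599808/4979491 E=719616/408155 F=1024/1991 H=1024/1991] → run F
t=5: vr[A=2048/1991 B=4599808/4979491 E=719616/408155 F=1831424/1578863 H=1024/1991] → run H
t=6: vr[A=2048/1991 B=4599808/4979491 E=719616/408155 F=1831424/1578863 H=3015/1991] → run B
t=7: vr[A=2048/1991 B=6638592/4979491 E=719616/408155 F=1831424/1578863 H=3015/1991] → run A
t=8: vr[A=3072/1991 B=6638592/4979491 E=719616/408155 F=1831424/1578863 H=3015/1991] → run F
t=9: vr[A=3072/1991 B=6638592/4979491 E=719616/408155 F=2850816/1578863 H=3015/1991] → run B
t=10: vr[A=3072/1991 B=8677376/4979491 E=719616/408155 F=2850816/1578863 H=3015/1991] → run H
t=11: vr[A=3072/1991 B=8677376/4979491 E=719616/408155 F=2850816/1578863 H=5006/1991] → run A
t=12: vr[B=8677376/4979491 E=719616/408155 F=2850816/1578863 H=5006/1991] → run B
t=13: vr[B=10716160/4979491 E=719616/408155 F=2850816/1578863 H=5006/1991] → run E
t=14: vr[B=10716160/4979491 E=1229312/408155 F=2850816/1578863 H=5006/1991] → run F
t=15: vr[B=10716160/4979491 E=1229312/408155 F=3870208/1578863 H=5006/1991] → run B
t=16: vr[B=12754944/4979491 E=1229312/408155 F=3870208/1578863 H=5006/1991] → run F
t=17: vr[B=12754944/4979491 E=1229312/408155 F=4889600/1578863 H=5006/1991] → run H
t=18: vr[B=12754944/4979491 E=1229312/408155 F=4889600/1578863] → run B
t=19: vr[B=14793728/4979491 E=1229312/408155 F=4889600/1578863] → run B
t=20: vr[B=16832512/4979491 E=1229312/408155 F=4889600/1578863] → run E
t=21: vr[B=16832512/4979491 F=4889600/1578863] → run F
t=22: vr[B=16832512/4979491 F=5908992/1578863] → run B
t=23: vr[F=5908992/1578863] → run F
t=24: vr[F=6928384/1578863] → run F
t=25: (idle)
t=26: (idle)
t=27: (idle)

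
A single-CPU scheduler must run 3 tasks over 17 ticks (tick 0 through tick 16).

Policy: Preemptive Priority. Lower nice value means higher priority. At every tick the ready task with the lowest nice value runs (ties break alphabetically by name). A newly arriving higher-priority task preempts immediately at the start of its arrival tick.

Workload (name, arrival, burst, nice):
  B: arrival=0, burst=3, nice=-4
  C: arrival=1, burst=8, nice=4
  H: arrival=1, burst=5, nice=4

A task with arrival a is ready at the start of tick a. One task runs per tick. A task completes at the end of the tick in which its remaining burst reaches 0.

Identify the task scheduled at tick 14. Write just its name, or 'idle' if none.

t=0: ready={B} → run B
t=1: ready={B,C,H} → run B
t=2: ready={B,C,H} → run B
t=3: ready={C,H} → run C
t=4: ready={C,H} → run C
t=5: ready={C,H} → run C
t=6: ready={C,H} → run C
t=7: ready={C,H} → run C
t=8: ready={C,H} → run C
t=9: ready={C,H} → run C
t=10: ready={C,H} → run C
t=11: ready={H} → run H
t=12: ready={H} → run H
t=13: ready={H} → run H
t=14: ready={H} → run H
t=15: ready={H} → run H
t=16: (idle)

running at tick 14 = H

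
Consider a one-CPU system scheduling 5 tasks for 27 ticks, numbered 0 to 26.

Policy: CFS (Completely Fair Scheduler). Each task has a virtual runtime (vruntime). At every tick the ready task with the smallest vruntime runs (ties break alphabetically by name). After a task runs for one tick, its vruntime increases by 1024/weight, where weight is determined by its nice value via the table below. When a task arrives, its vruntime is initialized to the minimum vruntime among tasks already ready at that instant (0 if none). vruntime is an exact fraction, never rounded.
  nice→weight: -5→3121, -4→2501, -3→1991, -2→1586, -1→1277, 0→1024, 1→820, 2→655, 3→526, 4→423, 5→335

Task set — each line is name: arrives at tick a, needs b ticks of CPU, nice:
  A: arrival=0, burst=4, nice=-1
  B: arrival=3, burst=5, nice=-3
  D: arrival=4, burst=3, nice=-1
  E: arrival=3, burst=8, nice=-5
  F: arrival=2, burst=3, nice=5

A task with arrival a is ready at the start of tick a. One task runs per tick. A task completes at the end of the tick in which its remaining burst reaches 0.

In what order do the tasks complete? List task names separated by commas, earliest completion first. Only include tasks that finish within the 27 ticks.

completion order = A, D, B, E, F

t=0: vr[A=0] → run A
t=1: vr[A=1024/1277] → run A
t=2: vr[A=2048/1277 F=2048/1277] → run A
t=3: vr[A=3072/1277 B=2048/1277 E=2048/1277 F=2048/1277] → run B
t=4: vr[A=3072/1277 B=5385216/2542507 D=2048/1277 E=2048/1277 F=2048/1277] → run D
t=5: vr[A=3072/1277 B=5385216/2542507 D=3072/1277 E=2048/1277 F=2048/1277] → run E
t=6: vr[A=3072/1277 B=5385216/2542507 D=3072/1277 E=7699456/3985517 F=2048/1277] → run F
t=7: vr[A=3072/1277 B=5385216/2542507 D=3072/1277 E=7699456/3985517 F=1993728/427795] → run E
t=8: vr[A=3072/1277 B=5385216/2542507 D=3072/1277 E=9007104/3985517 F=1993728/427795] → run B
t=9: vr[A=3072/1277 B=6692864/2542507 D=3072/1277 E=9007104/3985517 F=1993728/427795] → run E
t=10: vr[A=3072/1277 B=6692864/2542507 D=3072/1277 E=10314752/3985517 F=1993728/427795] → run A
t=11: vr[B=6692864/2542507 D=3072/1277 E=10314752/3985517 F=1993728/427795] → run D
t=12: vr[B=6692864/2542507 D=4096/1277 E=10314752/3985517 F=1993728/427795] → run E
t=13: vr[B=6692864/2542507 D=4096/1277 E=11622400/3985517 F=1993728/427795] → run B
t=14: vr[B=8000512/2542507 D=4096/1277 E=11622400/3985517 F=1993728/427795] → run E
t=15: vr[B=8000512/2542507 D=4096/1277 E=12930048/3985517 F=1993728/427795] → run B
t=16: vr[B=9308160/2542507 D=4096/1277 E=12930048/3985517 F=1993728/427795] → run D
t=17: vr[B=9308160/2542507 E=12930048/3985517 F=1993728/427795] → run E
t=18: vr[B=9308160/2542507 E=14237696/3985517 F=1993728/427795] → run E
t=19: vr[B=9308160/2542507 E=15545344/3985517 F=1993728/427795] → run B
t=20: vr[E=15545344/3985517 F=1993728/427795] → run E
t=21: vr[F=1993728/427795] → run F
t=22: vr[F=3301376/427795] → run F
t=23: (idle)
t=24: (idle)
t=25: (idle)
t=26: (idle)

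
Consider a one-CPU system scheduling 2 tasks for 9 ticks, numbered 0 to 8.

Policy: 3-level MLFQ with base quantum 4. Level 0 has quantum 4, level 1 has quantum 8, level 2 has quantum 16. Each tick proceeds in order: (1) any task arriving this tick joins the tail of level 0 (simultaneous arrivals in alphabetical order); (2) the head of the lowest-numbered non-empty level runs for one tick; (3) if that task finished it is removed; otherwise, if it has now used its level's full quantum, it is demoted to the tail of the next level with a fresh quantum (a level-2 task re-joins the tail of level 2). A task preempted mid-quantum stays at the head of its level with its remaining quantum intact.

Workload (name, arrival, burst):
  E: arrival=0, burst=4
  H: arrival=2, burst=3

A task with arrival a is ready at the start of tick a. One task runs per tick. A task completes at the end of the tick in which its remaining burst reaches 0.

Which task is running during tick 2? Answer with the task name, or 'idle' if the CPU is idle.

running at tick 2 = E

t=0: L0/L1/L2 = E/-/- → run E
t=1: L0/L1/L2 = E/-/- → run E
t=2: L0/L1/L2 = EH/-/- → run E
t=3: L0/L1/L2 = EH/-/- → run E
t=4: L0/L1/L2 = H/-/- → run H
t=5: L0/L1/L2 = H/-/- → run H
t=6: L0/L1/L2 = H/-/- → run H
t=7: (idle)
t=8: (idle)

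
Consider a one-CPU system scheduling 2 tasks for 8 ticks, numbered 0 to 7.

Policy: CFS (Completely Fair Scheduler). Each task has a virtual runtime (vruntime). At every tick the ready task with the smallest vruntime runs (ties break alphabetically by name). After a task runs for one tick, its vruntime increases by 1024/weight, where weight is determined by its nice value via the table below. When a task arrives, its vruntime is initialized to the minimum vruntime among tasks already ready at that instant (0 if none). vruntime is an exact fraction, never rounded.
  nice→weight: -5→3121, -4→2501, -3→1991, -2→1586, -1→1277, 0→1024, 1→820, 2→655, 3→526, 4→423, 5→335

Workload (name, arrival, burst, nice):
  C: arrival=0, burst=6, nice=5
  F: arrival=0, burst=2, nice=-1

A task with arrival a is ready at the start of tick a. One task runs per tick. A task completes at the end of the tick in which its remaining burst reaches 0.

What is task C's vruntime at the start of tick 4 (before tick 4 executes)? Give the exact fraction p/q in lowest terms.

vruntime(C, start of tick 4) = 2048/335

t=0: vr[C=0 F=0] → run C
t=1: vr[C=1024/335 F=0] → run F
t=2: vr[C=1024/335 F=1024/1277] → run F
t=3: vr[C=1024/335] → run C
t=4: vr[C=2048/335] → run C
t=5: vr[C=3072/335] → run C
t=6: vr[C=4096/335] → run C
t=7: vr[C=1024/67] → run C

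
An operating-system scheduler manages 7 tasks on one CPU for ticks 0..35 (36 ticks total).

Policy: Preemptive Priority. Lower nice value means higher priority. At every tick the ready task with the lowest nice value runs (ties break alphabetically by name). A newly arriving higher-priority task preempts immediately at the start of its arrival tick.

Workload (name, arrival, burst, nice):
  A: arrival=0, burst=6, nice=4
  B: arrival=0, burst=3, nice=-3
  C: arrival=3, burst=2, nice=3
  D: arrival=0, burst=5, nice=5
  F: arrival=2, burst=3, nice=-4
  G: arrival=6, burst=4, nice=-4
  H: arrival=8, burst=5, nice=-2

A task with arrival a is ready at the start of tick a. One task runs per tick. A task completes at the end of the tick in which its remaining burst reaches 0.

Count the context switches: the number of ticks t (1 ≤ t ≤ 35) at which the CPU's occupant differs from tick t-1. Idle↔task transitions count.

t=0: ready={A,B,D} → run B
t=1: ready={A,B,D} → run B
t=2: ready={A,B,D,F} → run F
t=3: ready={A,B,C,D,F} → run F
t=4: ready={A,B,C,D,F} → run F
t=5: ready={A,B,C,D} → run B
t=6: ready={A,C,D,G} → run G
t=7: ready={A,C,D,G} → run G
t=8: ready={A,C,D,G,H} → run G
t=9: ready={A,C,D,G,H} → run G
t=10: ready={A,C,D,H} → run H
t=11: ready={A,C,D,H} → run H
t=12: ready={A,C,D,H} → run H
t=13: ready={A,C,D,H} → run H
t=14: ready={A,C,D,H} → run H
t=15: ready={A,C,D} → run C
t=16: ready={A,C,D} → run C
t=17: ready={A,D} → run A
t=18: ready={A,D} → run A
t=19: ready={A,D} → run A
t=20: ready={A,D} → run A
t=21: ready={A,D} → run A
t=22: ready={A,D} → run A
t=23: ready={D} → run D
t=24: ready={D} → run D
t=25: ready={D} → run D
t=26: ready={D} → run D
t=27: ready={D} → run D
t=28: (idle)
t=29: (idle)
t=30: (idle)
t=31: (idle)
t=32: (idle)
t=33: (idle)
t=34: (idle)
t=35: (idle)

context switches = 8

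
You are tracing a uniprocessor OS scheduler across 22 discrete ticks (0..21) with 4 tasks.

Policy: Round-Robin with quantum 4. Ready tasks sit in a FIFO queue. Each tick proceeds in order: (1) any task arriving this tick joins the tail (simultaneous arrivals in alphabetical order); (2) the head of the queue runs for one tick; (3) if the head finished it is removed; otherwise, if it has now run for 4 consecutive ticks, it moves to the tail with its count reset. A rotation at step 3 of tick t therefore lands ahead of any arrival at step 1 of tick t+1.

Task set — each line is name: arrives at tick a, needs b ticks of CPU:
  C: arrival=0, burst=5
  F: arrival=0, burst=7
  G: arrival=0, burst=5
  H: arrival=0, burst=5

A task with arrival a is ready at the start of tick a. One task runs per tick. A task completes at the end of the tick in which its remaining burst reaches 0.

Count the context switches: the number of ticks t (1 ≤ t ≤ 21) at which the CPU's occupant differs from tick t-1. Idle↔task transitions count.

t=0: queue=[C,F,G,H] q_used=0 → run C
t=1: queue=[C,F,G,H] q_used=1 → run C
t=2: queue=[C,F,G,H] q_used=2 → run C
t=3: queue=[C,F,G,H] q_used=3 → run C
t=4: queue=[F,G,H,C] q_used=0 → run F
t=5: queue=[F,G,H,C] q_used=1 → run F
t=6: queue=[F,G,H,C] q_used=2 → run F
t=7: queue=[F,G,H,C] q_used=3 → run F
t=8: queue=[G,H,C,F] q_used=0 → run G
t=9: queue=[G,H,C,F] q_used=1 → run G
t=10: queue=[G,H,C,F] q_used=2 → run G
t=11: queue=[G,H,C,F] q_used=3 → run G
t=12: queue=[H,C,F,G] q_used=0 → run H
t=13: queue=[H,C,F,G] q_used=1 → run H
t=14: queue=[H,C,F,G] q_used=2 → run H
t=15: queue=[H,C,F,G] q_used=3 → run H
t=16: queue=[C,F,G,H] q_used=0 → run C
t=17: queue=[F,G,H] q_used=0 → run F
t=18: queue=[F,G,H] q_used=1 → run F
t=19: queue=[F,G,H] q_used=2 → run F
t=20: queue=[G,H] q_used=0 → run G
t=21: queue=[H] q_used=0 → run H

context switches = 7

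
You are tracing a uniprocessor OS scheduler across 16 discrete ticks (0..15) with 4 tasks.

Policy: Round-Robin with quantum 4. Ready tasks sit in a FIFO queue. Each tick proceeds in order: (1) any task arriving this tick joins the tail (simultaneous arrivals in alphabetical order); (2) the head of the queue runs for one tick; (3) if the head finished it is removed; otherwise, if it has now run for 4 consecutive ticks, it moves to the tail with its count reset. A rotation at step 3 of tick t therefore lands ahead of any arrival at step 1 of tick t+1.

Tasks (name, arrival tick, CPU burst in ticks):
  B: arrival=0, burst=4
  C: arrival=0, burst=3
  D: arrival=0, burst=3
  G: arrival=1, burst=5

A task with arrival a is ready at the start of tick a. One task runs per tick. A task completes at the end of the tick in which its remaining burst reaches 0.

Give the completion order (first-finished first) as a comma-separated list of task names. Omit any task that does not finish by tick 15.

t=0: queue=[B,C,D] q_used=0 → run B
t=1: queue=[B,C,D,G] q_used=1 → run B
t=2: queue=[B,C,D,G] q_used=2 → run B
t=3: queue=[B,C,D,G] q_used=3 → run B
t=4: queue=[C,D,G] q_used=0 → run C
t=5: queue=[C,D,G] q_used=1 → run C
t=6: queue=[C,D,G] q_used=2 → run C
t=7: queue=[D,G] q_used=0 → run D
t=8: queue=[D,G] q_used=1 → run D
t=9: queue=[D,G] q_used=2 → run D
t=10: queue=[G] q_used=0 → run G
t=11: queue=[G] q_used=1 → run G
t=12: queue=[G] q_used=2 → run G
t=13: queue=[G] q_used=3 → run G
t=14: queue=[G] q_used=0 → run G
t=15: (idle)

completion order = B, C, D, G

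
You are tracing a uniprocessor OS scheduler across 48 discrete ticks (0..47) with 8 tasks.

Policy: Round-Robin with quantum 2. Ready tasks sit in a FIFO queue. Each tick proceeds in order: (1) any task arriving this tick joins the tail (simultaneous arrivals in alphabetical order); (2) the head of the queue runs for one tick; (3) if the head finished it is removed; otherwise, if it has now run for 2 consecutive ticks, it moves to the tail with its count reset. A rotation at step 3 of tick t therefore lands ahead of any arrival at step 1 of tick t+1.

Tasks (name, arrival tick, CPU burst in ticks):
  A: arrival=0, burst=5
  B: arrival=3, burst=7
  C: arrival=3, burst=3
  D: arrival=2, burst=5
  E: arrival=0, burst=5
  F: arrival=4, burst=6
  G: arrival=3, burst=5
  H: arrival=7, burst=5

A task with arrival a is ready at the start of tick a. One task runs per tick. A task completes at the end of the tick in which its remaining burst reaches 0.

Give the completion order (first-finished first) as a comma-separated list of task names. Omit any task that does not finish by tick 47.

completion order = A, C, E, D, G, F, H, B

t=0: queue=[A,E] q_used=0 → run A
t=1: queue=[A,E] q_used=1 → run A
t=2: queue=[E,A,D] q_used=0 → run E
t=3: queue=[E,A,D,B,C,G] q_used=1 → run E
t=4: queue=[A,D,B,C,G,E,F] q_used=0 → run A
t=5: queue=[A,D,B,C,G,E,F] q_used=1 → run A
t=6: queue=[D,B,C,G,E,F,A] q_used=0 → run D
t=7: queue=[D,B,C,G,E,F,A,H] q_used=1 → run D
t=8: queue=[B,C,G,E,F,A,H,D] q_used=0 → run B
t=9: queue=[B,C,G,E,F,A,H,D] q_used=1 → run B
t=10: queue=[C,G,E,F,A,H,D,B] q_used=0 → run C
t=11: queue=[C,G,E,F,A,H,D,B] q_used=1 → run C
t=12: queue=[G,E,F,A,H,D,B,C] q_used=0 → run G
t=13: queue=[G,E,F,A,H,D,B,C] q_used=1 → run G
t=14: queue=[E,F,A,H,D,B,C,G] q_used=0 → run E
t=15: queue=[E,F,A,H,D,B,C,G] q_used=1 → run E
t=16: queue=[F,A,H,D,B,C,G,E] q_used=0 → run F
t=17: queue=[F,A,H,D,B,C,G,E] q_used=1 → run F
t=18: queue=[A,H,D,B,C,G,E,F] q_used=0 → run A
t=19: queue=[H,D,B,C,G,E,F] q_used=0 → run H
t=20: queue=[H,D,B,C,G,E,F] q_used=1 → run H
t=21: queue=[D,B,C,G,E,F,H] q_used=0 → run D
t=22: queue=[D,B,C,G,E,F,H] q_used=1 → run D
t=23: queue=[B,C,G,E,F,H,D] q_used=0 → run B
t=24: queue=[B,C,G,E,F,H,D] q_used=1 → run B
t=25: queue=[C,G,E,F,H,D,B] q_used=0 → run C
t=26: queue=[G,E,F,H,D,B] q_used=0 → run G
t=27: queue=[G,E,F,H,D,B] q_used=1 → run G
t=28: queue=[E,F,H,D,B,G] q_used=0 → run E
t=29: queue=[F,H,D,B,G] q_used=0 → run F
t=30: queue=[F,H,D,B,G] q_used=1 → run F
t=31: queue=[H,D,B,G,F] q_used=0 → run H
t=32: queue=[H,D,B,G,F] q_used=1 → run H
t=33: queue=[D,B,G,F,H] q_used=0 → run D
t=34: queue=[B,G,F,H] q_used=0 → run B
t=35: queue=[B,G,F,H] q_used=1 → run B
t=36: queue=[G,F,H,B] q_used=0 → run G
t=37: queue=[F,H,B] q_used=0 → run F
t=38: queue=[F,H,B] q_used=1 → run F
t=39: queue=[H,B] q_used=0 → run H
t=40: queue=[B] q_used=0 → run B
t=41: (idle)
t=42: (idle)
t=43: (idle)
t=44: (idle)
t=45: (idle)
t=46: (idle)
t=47: (idle)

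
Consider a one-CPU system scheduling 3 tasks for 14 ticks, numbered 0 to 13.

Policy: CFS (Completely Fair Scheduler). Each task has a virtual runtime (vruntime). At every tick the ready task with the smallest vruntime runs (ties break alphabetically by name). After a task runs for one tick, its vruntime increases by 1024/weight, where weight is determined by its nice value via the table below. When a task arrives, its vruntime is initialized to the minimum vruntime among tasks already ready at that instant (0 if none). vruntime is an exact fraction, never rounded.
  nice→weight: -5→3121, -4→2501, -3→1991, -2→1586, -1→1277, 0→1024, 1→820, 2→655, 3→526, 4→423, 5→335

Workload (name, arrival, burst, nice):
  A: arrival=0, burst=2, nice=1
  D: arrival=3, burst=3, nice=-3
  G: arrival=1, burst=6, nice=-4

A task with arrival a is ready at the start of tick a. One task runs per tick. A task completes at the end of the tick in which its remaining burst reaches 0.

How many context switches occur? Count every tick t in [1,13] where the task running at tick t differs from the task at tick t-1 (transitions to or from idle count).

t=0: vr[A=0] → run A
t=1: vr[A=256/205 G=256/205] → run A
t=2: vr[G=256/205] → run G
t=3: vr[D=20736/12505 G=20736/12505] → run D
t=4: vr[D=54090496/24897455 G=20736/12505] → run G
t=5: vr[D=54090496/24897455 G=25856/12505] → run G
t=6: vr[D=54090496/24897455 G=30976/12505] → run D
t=7: vr[D=66895616/24897455 G=30976/12505] → run G
t=8: vr[D=66895616/24897455 G=36096/12505] → run D
t=9: vr[G=36096/12505] → run G
t=10: vr[G=41216/12505] → run G
t=11: (idle)
t=12: (idle)
t=13: (idle)

context switches = 8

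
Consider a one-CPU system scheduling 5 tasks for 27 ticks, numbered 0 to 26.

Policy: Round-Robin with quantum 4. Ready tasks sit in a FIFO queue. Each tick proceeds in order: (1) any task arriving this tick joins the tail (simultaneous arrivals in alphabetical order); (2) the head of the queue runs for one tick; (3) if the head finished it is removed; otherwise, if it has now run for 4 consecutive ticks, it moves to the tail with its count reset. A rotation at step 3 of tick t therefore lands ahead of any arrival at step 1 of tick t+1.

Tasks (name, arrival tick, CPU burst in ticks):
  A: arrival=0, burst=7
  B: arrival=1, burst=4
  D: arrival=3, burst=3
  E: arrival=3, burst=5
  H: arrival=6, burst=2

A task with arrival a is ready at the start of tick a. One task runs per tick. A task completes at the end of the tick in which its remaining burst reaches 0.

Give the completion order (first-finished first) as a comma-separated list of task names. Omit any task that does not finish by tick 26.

t=0: queue=[A] q_used=0 → run A
t=1: queue=[A,B] q_used=1 → run A
t=2: queue=[A,B] q_used=2 → run A
t=3: queue=[A,B,D,E] q_used=3 → run A
t=4: queue=[B,D,E,A] q_used=0 → run B
t=5: queue=[B,D,E,A] q_used=1 → run B
t=6: queue=[B,D,E,A,H] q_used=2 → run B
t=7: queue=[B,D,E,A,H] q_used=3 → run B
t=8: queue=[D,E,A,H] q_used=0 → run D
t=9: queue=[D,E,A,H] q_used=1 → run D
t=10: queue=[D,E,A,H] q_used=2 → run D
t=11: queue=[E,A,H] q_used=0 → run E
t=12: queue=[E,A,H] q_used=1 → run E
t=13: queue=[E,A,H] q_used=2 → run E
t=14: queue=[E,A,H] q_used=3 → run E
t=15: queue=[A,H,E] q_used=0 → run A
t=16: queue=[A,H,E] q_used=1 → run A
t=17: queue=[A,H,E] q_used=2 → run A
t=18: queue=[H,E] q_used=0 → run H
t=19: queue=[H,E] q_used=1 → run H
t=20: queue=[E] q_used=0 → run E
t=21: (idle)
t=22: (idle)
t=23: (idle)
t=24: (idle)
t=25: (idle)
t=26: (idle)

completion order = B, D, A, H, E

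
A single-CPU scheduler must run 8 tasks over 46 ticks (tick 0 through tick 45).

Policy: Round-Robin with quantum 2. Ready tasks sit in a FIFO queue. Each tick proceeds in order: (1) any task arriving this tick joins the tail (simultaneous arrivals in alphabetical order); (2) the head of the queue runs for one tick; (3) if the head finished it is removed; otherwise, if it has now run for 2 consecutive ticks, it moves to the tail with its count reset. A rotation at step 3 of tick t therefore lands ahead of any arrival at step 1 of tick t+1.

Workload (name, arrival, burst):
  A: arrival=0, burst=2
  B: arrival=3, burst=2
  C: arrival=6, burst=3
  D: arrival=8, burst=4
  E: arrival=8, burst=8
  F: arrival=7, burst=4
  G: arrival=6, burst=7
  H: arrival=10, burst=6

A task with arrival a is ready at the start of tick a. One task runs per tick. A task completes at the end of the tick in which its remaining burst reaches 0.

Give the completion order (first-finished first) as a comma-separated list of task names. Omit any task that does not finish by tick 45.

completion order = A, B, C, F, D, G, H, E

t=0: queue=[A] q_used=0 → run A
t=1: queue=[A] q_used=1 → run A
t=2: (idle)
t=3: queue=[B] q_used=0 → run B
t=4: queue=[B] q_used=1 → run B
t=5: (idle)
t=6: queue=[C,G] q_used=0 → run C
t=7: queue=[C,G,F] q_used=1 → run C
t=8: queue=[G,F,C,D,E] q_used=0 → run G
t=9: queue=[G,F,C,D,E] q_used=1 → run G
t=10: queue=[F,C,D,E,G,H] q_used=0 → run F
t=11: queue=[F,C,D,E,G,H] q_used=1 → run F
t=12: queue=[C,D,E,G,H,F] q_used=0 → run C
t=13: queue=[D,E,G,H,F] q_used=0 → run D
t=14: queue=[D,E,G,H,F] q_used=1 → run D
t=15: queue=[E,G,H,F,D] q_used=0 → run E
t=16: queue=[E,G,H,F,D] q_used=1 → run E
t=17: queue=[G,H,F,D,E] q_used=0 → run G
t=18: queue=[G,H,F,D,E] q_used=1 → run G
t=19: queue=[H,F,D,E,G] q_used=0 → run H
t=20: queue=[H,F,D,E,G] q_used=1 → run H
t=21: queue=[F,D,E,G,H] q_used=0 → run F
t=22: queue=[F,D,E,G,H] q_used=1 → run F
t=23: queue=[D,E,G,H] q_used=0 → run D
t=24: queue=[D,E,G,H] q_used=1 → run D
t=25: queue=[E,G,H] q_used=0 → run E
t=26: queue=[E,G,H] q_used=1 → run E
t=27: queue=[G,H,E] q_used=0 → run G
t=28: queue=[G,H,E] q_used=1 → run G
t=29: queue=[H,E,G] q_used=0 → run H
t=30: queue=[H,E,G] q_used=1 → run H
t=31: queue=[E,G,H] q_used=0 → run E
t=32: queue=[E,G,H] q_used=1 → run E
t=33: queue=[G,H,E] q_used=0 → run G
t=34: queue=[H,E] q_used=0 → run H
t=35: queue=[H,E] q_used=1 → run H
t=36: queue=[E] q_used=0 → run E
t=37: queue=[E] q_used=1 → run E
t=38: (idle)
t=39: (idle)
t=40: (idle)
t=41: (idle)
t=42: (idle)
t=43: (idle)
t=44: (idle)
t=45: (idle)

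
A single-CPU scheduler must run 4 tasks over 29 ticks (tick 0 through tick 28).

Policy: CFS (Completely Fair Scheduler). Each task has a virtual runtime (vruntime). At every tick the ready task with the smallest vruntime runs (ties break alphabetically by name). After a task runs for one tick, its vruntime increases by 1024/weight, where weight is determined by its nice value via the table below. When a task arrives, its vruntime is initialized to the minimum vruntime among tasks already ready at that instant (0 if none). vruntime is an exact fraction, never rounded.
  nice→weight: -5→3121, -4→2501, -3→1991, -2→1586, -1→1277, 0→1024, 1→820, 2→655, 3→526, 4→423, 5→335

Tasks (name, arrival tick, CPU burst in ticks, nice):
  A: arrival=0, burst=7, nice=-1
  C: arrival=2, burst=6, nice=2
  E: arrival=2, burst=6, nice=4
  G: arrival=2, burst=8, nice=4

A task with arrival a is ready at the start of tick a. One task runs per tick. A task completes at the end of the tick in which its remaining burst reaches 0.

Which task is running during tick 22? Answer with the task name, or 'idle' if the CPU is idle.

t=0: vr[A=0] → run A
t=1: vr[A=1024/1277] → run A
t=2: vr[A=2048/1277 C=2048/1277 E=2048/1277 G=2048/1277] → run A
t=3: vr[A=3072/1277 C=2048/1277 E=2048/1277 G=2048/1277] → run C
t=4: vr[A=3072/1277 C=2649088/836435 E=2048/1277 G=2048/1277] → run E
t=5: vr[A=3072/1277 C=2649088/836435 E=2173952/540171 G=2048/1277] → run G
t=6: vr[A=3072/1277 C=2649088/836435 E=2173952/540171 G=2173952/540171] → run A
t=7: vr[A=4096/1277 C=2649088/836435 E=2173952/540171 G=2173952/540171] → run C
t=8: vr[A=4096/1277 C=3956736/836435 E=2173952/540171 G=2173952/540171] → run A
t=9: vr[A=5120/1277 C=3956736/836435 E=2173952/540171 G=2173952/540171] → run A
t=10: vr[A=6144/1277 C=3956736/836435 E=2173952/540171 G=2173952/540171] → run E
t=11: vr[A=6144/1277 C=3956736/836435 E=3481600/540171 G=2173952/540171] → run G
t=12: vr[A=6144/1277 C=3956736/836435 E=3481600/540171 G=3481600/540171] → run C
t=13: vr[A=6144/1277 C=5264384/836435 E=3481600/540171 G=3481600/540171] → run A
t=14: vr[C=5264384/836435 E=3481600/540171 G=3481600/540171] → run C
t=15: vr[C=6572032/836435 E=3481600/540171 G=3481600/540171] → run E
t=16: vr[C=6572032/836435 E=1596416/180057 G=3481600/540171] → run G
t=17: vr[C=6572032/836435 E=1596416/180057 G=1596416/180057] → run C
t=18: vr[C=1575936/167287 E=1596416/180057 G=1596416/180057] → run E
t=19: vr[C=1575936/167287 E=6096896/540171 G=1596416/180057] → run G
t=20: vr[C=1575936/167287 E=6096896/540171 G=6096896/540171] → run C
t=21: vr[E=6096896/540171 G=6096896/540171] → run E
t=22: vr[E=7404544/540171 G=6096896/540171] → run G
t=23: vr[E=7404544/540171 G=7404544/540171] → run E
t=24: vr[G=7404544/540171] → run G
t=25: vr[G=2904064/180057] → run G
t=26: vr[G=10019840/540171] → run G
t=27: (idle)
t=28: (idle)

running at tick 22 = G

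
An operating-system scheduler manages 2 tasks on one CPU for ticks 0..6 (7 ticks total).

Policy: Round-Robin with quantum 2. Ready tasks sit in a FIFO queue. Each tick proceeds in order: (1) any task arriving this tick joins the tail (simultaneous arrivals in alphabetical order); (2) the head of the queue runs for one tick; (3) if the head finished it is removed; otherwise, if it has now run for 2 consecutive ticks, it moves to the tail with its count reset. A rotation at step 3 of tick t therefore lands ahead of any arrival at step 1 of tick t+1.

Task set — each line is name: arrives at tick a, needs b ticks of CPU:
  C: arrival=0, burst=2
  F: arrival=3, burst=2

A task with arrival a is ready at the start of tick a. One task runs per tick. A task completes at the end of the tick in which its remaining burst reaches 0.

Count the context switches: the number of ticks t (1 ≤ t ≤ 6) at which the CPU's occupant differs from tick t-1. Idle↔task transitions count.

t=0: queue=[C] q_used=0 → run C
t=1: queue=[C] q_used=1 → run C
t=2: (idle)
t=3: queue=[F] q_used=0 → run F
t=4: queue=[F] q_used=1 → run F
t=5: (idle)
t=6: (idle)

context switches = 3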